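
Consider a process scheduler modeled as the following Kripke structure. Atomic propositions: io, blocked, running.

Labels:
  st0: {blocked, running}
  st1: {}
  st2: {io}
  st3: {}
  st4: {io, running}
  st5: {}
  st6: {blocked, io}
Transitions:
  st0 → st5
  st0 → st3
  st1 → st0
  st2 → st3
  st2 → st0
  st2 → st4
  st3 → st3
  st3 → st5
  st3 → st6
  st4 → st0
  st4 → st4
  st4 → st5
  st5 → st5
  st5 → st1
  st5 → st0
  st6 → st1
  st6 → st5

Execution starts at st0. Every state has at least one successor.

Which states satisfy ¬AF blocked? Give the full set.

States satisfying blocked: {st0, st6}.
States satisfying AF blocked: {st0, st1, st6}.
States satisfying ¬AF blocked: {st2, st3, st4, st5}.

{st2, st3, st4, st5}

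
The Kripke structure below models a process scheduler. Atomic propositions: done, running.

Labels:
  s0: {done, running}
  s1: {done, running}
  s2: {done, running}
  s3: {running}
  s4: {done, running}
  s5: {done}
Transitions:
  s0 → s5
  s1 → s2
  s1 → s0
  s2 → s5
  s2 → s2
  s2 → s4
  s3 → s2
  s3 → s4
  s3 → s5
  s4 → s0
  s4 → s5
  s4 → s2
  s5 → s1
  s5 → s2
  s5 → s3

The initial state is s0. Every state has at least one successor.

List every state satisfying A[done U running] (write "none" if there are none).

{s0, s1, s2, s3, s4, s5}

States satisfying done: {s0, s1, s2, s4, s5}.
States satisfying running: {s0, s1, s2, s3, s4}.
States satisfying A[done U running]: {s0, s1, s2, s3, s4, s5}.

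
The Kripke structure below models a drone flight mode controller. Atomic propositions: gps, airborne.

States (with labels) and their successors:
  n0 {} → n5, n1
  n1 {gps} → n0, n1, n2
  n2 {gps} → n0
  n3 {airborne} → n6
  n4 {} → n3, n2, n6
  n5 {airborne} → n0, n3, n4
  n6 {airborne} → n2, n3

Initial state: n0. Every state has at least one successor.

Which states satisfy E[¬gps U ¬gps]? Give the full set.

States satisfying ¬gps: {n0, n3, n4, n5, n6}.
States satisfying E[¬gps U ¬gps]: {n0, n3, n4, n5, n6}.

{n0, n3, n4, n5, n6}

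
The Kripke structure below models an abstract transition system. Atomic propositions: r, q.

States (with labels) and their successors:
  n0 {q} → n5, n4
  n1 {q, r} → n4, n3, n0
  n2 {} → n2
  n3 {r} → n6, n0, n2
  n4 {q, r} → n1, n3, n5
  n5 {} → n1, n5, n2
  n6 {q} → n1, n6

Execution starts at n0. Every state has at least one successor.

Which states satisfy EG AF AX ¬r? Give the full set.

{n2, n3}

States satisfying AF AX ¬r: {n2, n3}.
States satisfying EG AF AX ¬r: {n2, n3}.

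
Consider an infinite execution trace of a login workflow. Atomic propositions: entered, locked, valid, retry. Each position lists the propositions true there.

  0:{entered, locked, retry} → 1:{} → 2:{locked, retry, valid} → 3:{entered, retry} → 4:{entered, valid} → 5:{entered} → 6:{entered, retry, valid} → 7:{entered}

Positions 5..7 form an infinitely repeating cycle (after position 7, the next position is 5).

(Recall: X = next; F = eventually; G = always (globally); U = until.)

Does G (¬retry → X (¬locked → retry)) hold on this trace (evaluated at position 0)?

¬retry → X (¬locked → retry) must hold at every position from 0 onward. It fails at position 4, so G (¬retry → X (¬locked → retry)) is false.
Positions where ¬retry holds: 1, 4, 5, 7.
Check X (¬locked → retry) at each: 1→ok, 4→fails, 5→ok, 7→fails.

Violated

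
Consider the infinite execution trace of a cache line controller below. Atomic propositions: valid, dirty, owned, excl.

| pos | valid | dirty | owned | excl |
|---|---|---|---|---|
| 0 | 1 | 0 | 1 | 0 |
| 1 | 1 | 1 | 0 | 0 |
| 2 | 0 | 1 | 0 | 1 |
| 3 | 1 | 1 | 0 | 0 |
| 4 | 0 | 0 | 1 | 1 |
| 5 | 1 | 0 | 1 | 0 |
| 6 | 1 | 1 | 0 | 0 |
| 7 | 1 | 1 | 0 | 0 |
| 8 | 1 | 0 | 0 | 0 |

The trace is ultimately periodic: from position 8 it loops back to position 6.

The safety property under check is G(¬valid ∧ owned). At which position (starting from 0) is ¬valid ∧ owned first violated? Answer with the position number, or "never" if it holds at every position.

0

At position 0 the labels are {owned, valid}, so ¬valid ∧ owned is false there. This is the first violation.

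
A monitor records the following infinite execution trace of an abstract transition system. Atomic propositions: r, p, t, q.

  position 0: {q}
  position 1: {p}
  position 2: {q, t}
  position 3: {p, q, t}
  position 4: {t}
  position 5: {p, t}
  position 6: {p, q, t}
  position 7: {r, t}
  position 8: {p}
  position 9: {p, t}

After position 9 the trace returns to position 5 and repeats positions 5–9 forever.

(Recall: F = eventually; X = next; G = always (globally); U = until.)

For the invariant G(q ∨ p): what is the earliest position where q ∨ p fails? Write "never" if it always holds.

Check q ∨ p at each position in order: 0 ✓, 1 ✓, 2 ✓, 3 ✓.
At position 4 the labels are {t}, so q ∨ p is false there. This is the first violation.

4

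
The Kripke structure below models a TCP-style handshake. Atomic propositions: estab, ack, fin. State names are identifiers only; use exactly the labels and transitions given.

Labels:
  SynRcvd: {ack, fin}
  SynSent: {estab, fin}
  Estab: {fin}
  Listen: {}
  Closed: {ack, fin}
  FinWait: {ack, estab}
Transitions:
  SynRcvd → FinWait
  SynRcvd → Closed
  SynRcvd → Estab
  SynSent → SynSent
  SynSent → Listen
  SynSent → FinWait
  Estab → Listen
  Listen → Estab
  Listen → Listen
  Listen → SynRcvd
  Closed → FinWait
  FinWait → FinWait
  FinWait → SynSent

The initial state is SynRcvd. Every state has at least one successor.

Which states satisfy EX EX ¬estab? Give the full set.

States satisfying EX ¬estab: {SynRcvd, SynSent, Estab, Listen}.
States satisfying EX EX ¬estab: {SynRcvd, SynSent, Estab, Listen, FinWait}.

{SynRcvd, SynSent, Estab, Listen, FinWait}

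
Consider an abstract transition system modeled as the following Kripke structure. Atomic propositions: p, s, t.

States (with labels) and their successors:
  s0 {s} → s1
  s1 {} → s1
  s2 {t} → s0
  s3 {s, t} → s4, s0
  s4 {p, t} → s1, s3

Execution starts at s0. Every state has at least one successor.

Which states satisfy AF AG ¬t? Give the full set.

{s0, s1, s2}

States satisfying AG ¬t: {s0, s1}.
States satisfying AF AG ¬t: {s0, s1, s2}.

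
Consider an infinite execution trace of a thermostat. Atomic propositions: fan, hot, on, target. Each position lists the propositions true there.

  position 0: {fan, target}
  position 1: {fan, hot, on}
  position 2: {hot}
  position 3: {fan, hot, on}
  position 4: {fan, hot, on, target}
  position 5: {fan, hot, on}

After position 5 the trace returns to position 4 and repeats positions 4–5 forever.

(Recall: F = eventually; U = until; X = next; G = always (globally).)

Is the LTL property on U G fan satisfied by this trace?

No

Walking from position 0: at position 0, G fan has not yet held and on fails, so on U G fan is false.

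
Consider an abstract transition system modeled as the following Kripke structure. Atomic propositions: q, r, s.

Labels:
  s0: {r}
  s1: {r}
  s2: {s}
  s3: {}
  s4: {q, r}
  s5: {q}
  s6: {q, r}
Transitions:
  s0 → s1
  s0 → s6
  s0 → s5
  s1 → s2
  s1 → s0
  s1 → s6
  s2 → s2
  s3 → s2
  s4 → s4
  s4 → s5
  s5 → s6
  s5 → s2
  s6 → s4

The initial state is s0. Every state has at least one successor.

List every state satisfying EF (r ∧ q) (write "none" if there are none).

{s0, s1, s4, s5, s6}

States satisfying r ∧ q: {s4, s6}.
States satisfying EF (r ∧ q): {s0, s1, s4, s5, s6}.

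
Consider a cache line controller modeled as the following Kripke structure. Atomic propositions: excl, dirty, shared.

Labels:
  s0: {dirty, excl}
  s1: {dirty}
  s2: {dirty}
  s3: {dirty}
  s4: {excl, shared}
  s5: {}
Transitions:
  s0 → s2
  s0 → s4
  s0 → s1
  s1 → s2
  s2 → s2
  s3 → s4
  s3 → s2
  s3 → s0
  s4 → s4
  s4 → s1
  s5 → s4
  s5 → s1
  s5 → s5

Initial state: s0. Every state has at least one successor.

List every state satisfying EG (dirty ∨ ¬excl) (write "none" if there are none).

States satisfying dirty ∨ ¬excl: {s0, s1, s2, s3, s5}.
States satisfying EG (dirty ∨ ¬excl): {s0, s1, s2, s3, s5}.

{s0, s1, s2, s3, s5}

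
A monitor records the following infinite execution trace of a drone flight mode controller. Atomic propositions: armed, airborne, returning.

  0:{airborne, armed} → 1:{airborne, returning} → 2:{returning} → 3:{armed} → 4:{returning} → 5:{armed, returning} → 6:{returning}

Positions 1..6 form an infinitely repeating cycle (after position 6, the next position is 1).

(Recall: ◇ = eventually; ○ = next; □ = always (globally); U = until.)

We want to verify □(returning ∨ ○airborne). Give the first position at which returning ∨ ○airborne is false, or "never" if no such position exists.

3

Check returning ∨ ○airborne at each position in order: 0 ✓, 1 ✓, 2 ✓.
At position 3 the labels are {armed} and the next position 4 has {returning}, so returning ∨ ○airborne is false there. This is the first violation.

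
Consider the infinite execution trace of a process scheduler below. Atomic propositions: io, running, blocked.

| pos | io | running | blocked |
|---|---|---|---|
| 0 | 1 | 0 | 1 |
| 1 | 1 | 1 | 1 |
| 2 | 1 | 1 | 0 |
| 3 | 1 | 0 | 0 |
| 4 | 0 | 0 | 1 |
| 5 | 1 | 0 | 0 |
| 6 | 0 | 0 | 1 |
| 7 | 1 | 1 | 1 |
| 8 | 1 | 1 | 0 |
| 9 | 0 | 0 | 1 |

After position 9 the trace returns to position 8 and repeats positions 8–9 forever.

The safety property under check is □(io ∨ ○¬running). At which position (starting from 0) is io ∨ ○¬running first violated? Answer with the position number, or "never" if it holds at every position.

6

Check io ∨ ○¬running at each position in order: 0 ✓, 1 ✓, 2 ✓, 3 ✓, 4 ✓, 5 ✓.
At position 6 the labels are {blocked} and the next position 7 has {blocked, io, running}, so io ∨ ○¬running is false there. This is the first violation.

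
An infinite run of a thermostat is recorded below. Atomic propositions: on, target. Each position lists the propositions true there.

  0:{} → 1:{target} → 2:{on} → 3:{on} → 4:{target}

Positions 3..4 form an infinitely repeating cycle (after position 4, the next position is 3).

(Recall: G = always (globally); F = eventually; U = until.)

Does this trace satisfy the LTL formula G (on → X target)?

No

on → X target must hold at every position from 0 onward. It fails at position 2, so G (on → X target) is false.
Positions where on holds: 2, 3.
Check X target at each: 2→fails, 3→ok.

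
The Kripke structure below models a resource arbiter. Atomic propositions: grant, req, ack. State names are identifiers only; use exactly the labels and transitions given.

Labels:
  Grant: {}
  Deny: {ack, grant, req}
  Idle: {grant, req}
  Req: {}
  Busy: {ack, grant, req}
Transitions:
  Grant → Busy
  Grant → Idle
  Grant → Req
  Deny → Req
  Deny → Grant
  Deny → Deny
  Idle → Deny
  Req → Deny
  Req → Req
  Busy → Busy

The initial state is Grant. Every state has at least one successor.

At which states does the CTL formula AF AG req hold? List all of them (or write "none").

States satisfying AG req: {Busy}.
States satisfying AF AG req: {Busy}.

{Busy}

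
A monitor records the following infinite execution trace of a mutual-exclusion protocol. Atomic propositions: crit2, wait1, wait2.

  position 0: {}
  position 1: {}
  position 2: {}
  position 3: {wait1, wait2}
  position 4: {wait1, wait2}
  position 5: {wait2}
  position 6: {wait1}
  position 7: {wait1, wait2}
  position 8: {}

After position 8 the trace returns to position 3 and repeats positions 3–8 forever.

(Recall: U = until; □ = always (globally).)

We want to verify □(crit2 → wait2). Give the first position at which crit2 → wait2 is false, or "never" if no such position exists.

crit2 → wait2 holds at every position 0..8, and those are all the positions the trace ever visits, so the invariant □(crit2 → wait2) is never violated.

never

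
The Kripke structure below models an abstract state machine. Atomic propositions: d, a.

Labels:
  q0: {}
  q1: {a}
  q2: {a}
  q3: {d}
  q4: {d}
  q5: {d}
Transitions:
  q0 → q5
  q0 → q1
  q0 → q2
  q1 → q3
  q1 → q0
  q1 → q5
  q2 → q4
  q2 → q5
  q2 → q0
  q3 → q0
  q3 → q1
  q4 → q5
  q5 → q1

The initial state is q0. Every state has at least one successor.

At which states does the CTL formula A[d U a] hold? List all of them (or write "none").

States satisfying d: {q3, q4, q5}.
States satisfying a: {q1, q2}.
States satisfying A[d U a]: {q1, q2, q4, q5}.

{q1, q2, q4, q5}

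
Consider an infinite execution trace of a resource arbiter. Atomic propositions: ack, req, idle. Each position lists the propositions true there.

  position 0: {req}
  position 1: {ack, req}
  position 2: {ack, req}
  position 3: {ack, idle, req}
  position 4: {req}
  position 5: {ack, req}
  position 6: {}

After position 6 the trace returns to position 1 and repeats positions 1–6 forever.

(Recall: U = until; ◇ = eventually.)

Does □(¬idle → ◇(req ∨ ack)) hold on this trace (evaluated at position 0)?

¬idle → ◇(req ∨ ack) holds at every position 0..6, and those are all positions ever visited, so □(¬idle → ◇(req ∨ ack)) holds.
Positions where ¬idle holds: 0, 1, 2, 4, 5, 6.
Check ◇(req ∨ ack) at each: 0→ok, 1→ok, 2→ok, 4→ok, 5→ok, 6→ok.

Holds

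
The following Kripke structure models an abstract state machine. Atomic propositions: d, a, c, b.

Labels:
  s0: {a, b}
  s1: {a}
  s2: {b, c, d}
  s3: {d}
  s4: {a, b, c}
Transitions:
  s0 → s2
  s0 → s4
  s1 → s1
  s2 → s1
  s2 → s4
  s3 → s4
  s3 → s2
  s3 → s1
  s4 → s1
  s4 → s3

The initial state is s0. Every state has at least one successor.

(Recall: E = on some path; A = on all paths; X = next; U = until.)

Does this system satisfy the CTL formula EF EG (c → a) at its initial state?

States satisfying EG (c → a): {s0, s1, s3, s4}.
States satisfying EF EG (c → a): {s0, s1, s2, s3, s4}.
Some path from s0 reaches a state where EG (c → a) holds.
s0 ∈ Sat(EF EG (c → a)).

Holds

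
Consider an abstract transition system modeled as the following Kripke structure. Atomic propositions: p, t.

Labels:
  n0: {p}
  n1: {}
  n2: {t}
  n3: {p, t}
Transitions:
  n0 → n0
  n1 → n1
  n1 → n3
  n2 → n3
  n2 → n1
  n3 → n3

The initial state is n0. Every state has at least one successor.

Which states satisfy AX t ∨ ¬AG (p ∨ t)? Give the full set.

States satisfying t: {n2, n3}.
States satisfying AX t: {n3}.
States satisfying p ∨ t: {n0, n2, n3}.
States satisfying AG (p ∨ t): {n0, n3}.
States satisfying ¬AG (p ∨ t): {n1, n2}.
States satisfying AX t ∨ ¬AG (p ∨ t): {n1, n2, n3}.

{n1, n2, n3}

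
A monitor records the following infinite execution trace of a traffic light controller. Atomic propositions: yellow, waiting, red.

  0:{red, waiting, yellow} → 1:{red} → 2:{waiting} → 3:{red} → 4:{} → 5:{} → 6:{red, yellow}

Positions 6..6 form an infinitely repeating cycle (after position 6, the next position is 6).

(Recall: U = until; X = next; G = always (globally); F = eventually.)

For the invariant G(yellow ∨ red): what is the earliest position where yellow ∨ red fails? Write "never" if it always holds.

Check yellow ∨ red at each position in order: 0 ✓, 1 ✓.
At position 2 the labels are {waiting}, so yellow ∨ red is false there. This is the first violation.

2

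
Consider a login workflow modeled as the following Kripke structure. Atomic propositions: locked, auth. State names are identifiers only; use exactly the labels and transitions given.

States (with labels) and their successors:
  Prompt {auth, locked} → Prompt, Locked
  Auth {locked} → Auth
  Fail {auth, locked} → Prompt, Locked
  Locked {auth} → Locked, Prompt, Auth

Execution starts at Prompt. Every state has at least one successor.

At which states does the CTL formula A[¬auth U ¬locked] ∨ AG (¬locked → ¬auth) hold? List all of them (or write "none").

States satisfying ¬auth: {Auth}.
States satisfying ¬locked: {Locked}.
States satisfying A[¬auth U ¬locked]: {Locked}.
States satisfying ¬locked → ¬auth: {Prompt, Auth, Fail}.
States satisfying AG (¬locked → ¬auth): {Auth}.
States satisfying A[¬auth U ¬locked] ∨ AG (¬locked → ¬auth): {Auth, Locked}.

{Auth, Locked}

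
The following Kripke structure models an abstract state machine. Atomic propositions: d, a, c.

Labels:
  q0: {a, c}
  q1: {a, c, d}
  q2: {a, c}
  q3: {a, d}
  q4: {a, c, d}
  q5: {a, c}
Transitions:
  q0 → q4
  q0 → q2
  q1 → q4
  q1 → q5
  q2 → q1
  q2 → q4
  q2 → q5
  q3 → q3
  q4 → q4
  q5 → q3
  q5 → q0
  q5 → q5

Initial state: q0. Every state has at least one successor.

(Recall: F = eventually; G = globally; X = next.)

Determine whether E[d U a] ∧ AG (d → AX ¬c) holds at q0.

No

States satisfying d: {q1, q3, q4}.
States satisfying a: {q0, q1, q2, q3, q4, q5}.
States satisfying E[d U a]: {q0, q1, q2, q3, q4, q5}.
States satisfying d → AX ¬c: {q0, q2, q3, q5}.
States satisfying AG (d → AX ¬c): {q3}.
States satisfying E[d U a] ∧ AG (d → AX ¬c): {q3}.
q0 ∉ Sat(E[d U a] ∧ AG (d → AX ¬c)).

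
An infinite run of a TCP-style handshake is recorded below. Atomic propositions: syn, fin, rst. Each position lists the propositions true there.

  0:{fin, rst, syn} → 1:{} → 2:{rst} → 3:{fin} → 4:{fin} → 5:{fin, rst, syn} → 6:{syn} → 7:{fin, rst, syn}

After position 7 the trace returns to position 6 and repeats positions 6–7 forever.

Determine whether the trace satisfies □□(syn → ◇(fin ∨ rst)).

Satisfied

□(syn → ◇(fin ∨ rst)) holds at every position 0..7, and those are all positions ever visited, so □□(syn → ◇(fin ∨ rst)) holds.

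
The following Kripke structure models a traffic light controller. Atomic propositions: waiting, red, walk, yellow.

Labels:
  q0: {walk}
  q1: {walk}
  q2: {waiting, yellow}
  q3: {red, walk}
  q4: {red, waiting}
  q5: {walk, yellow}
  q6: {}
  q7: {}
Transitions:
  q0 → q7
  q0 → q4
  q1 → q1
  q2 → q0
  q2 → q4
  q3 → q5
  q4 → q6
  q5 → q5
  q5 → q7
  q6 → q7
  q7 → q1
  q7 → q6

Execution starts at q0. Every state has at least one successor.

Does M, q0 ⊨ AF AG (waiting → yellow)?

States satisfying AG (waiting → yellow): {q1, q3, q5, q6, q7}.
States satisfying AF AG (waiting → yellow): {q0, q1, q2, q3, q4, q5, q6, q7}.
q0 ∈ Sat(AF AG (waiting → yellow)).

Satisfied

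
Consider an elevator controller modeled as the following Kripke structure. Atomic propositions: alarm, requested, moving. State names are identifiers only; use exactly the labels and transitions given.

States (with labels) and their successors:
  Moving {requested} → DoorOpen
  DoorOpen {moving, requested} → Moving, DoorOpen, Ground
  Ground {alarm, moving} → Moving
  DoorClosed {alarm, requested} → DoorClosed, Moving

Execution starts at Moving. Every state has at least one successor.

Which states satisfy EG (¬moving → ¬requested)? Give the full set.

{DoorOpen}

States satisfying ¬moving → ¬requested: {DoorOpen, Ground}.
States satisfying EG (¬moving → ¬requested): {DoorOpen}.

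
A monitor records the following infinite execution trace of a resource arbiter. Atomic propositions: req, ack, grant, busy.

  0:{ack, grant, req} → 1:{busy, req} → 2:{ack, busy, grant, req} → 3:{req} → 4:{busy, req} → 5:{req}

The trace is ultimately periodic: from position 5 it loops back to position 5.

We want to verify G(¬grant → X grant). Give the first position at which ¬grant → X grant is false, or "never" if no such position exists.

3

Check ¬grant → X grant at each position in order: 0 ✓, 1 ✓, 2 ✓.
At position 3 the labels are {req} and the next position 4 has {busy, req}, so ¬grant → X grant is false there. This is the first violation.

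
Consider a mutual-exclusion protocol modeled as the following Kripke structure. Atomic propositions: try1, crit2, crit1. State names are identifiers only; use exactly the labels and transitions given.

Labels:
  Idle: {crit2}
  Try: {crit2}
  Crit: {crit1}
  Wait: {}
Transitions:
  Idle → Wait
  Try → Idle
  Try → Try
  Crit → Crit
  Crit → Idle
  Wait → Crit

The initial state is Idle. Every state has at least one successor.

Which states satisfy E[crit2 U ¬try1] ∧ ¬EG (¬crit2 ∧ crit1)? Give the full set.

{Idle, Try, Wait}

States satisfying crit2: {Idle, Try}.
States satisfying ¬try1: {Idle, Try, Crit, Wait}.
States satisfying E[crit2 U ¬try1]: {Idle, Try, Crit, Wait}.
States satisfying ¬crit2 ∧ crit1: {Crit}.
States satisfying EG (¬crit2 ∧ crit1): {Crit}.
States satisfying ¬EG (¬crit2 ∧ crit1): {Idle, Try, Wait}.
States satisfying E[crit2 U ¬try1] ∧ ¬EG (¬crit2 ∧ crit1): {Idle, Try, Wait}.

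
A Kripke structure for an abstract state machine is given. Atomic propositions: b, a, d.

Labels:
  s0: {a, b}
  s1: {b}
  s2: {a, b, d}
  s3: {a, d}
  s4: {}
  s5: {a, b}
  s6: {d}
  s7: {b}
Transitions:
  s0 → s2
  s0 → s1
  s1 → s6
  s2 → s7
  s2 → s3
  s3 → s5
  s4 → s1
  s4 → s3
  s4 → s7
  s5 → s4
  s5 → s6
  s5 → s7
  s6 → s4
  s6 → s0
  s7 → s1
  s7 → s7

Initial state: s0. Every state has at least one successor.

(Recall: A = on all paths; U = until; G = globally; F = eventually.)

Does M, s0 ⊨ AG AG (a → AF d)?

No

States satisfying AG (a → AF d): ∅.
States satisfying AG AG (a → AF d): ∅.
s0 is reachable from s0 and violates AG (a → AF d), so AG fails at s0.
s0 ∉ Sat(AG AG (a → AF d)).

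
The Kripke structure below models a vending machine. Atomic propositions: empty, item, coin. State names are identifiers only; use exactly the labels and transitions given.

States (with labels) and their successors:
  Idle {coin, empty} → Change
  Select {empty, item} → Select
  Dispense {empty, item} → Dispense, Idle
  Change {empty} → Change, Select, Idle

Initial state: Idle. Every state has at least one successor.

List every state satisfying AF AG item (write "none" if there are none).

States satisfying AG item: {Select}.
States satisfying AF AG item: {Select}.

{Select}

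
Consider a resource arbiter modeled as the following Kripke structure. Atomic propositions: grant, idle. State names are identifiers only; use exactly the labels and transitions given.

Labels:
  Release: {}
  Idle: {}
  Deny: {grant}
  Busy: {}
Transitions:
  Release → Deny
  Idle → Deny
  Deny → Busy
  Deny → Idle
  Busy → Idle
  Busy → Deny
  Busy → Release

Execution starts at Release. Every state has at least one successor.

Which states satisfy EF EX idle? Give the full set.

none

States satisfying EX idle: ∅.
States satisfying EF EX idle: ∅.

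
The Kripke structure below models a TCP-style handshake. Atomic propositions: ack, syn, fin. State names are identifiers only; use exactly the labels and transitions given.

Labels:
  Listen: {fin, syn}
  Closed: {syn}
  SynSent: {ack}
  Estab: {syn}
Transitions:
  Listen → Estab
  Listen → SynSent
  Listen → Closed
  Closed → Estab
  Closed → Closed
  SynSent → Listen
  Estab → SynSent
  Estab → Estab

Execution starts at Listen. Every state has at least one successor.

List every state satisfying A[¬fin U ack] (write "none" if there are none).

{SynSent}

States satisfying ¬fin: {Closed, SynSent, Estab}.
States satisfying ack: {SynSent}.
States satisfying A[¬fin U ack]: {SynSent}.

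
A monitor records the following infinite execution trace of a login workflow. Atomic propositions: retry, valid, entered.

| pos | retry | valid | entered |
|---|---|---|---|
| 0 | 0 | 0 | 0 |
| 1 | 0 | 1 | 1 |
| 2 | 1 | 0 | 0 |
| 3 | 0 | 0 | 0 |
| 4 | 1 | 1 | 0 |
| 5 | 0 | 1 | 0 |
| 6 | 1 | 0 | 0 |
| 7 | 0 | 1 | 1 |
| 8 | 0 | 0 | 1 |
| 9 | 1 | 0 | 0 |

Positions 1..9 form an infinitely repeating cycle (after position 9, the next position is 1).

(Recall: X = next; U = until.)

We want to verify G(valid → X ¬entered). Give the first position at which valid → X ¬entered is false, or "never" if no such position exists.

7

Check valid → X ¬entered at each position in order: 0 ✓, 1 ✓, 2 ✓, 3 ✓, 4 ✓, 5 ✓, 6 ✓.
At position 7 the labels are {entered, valid} and the next position 8 has {entered}, so valid → X ¬entered is false there. This is the first violation.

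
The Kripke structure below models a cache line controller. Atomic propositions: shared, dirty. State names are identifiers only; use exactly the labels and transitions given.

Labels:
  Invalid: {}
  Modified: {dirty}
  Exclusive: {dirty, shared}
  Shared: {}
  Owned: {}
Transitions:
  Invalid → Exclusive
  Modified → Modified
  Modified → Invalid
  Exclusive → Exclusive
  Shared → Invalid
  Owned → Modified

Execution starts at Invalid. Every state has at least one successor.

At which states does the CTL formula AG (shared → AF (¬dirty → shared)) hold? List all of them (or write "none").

{Invalid, Modified, Exclusive, Shared, Owned}

States satisfying shared → AF (¬dirty → shared): {Invalid, Modified, Exclusive, Shared, Owned}.
States satisfying AG (shared → AF (¬dirty → shared)): {Invalid, Modified, Exclusive, Shared, Owned}.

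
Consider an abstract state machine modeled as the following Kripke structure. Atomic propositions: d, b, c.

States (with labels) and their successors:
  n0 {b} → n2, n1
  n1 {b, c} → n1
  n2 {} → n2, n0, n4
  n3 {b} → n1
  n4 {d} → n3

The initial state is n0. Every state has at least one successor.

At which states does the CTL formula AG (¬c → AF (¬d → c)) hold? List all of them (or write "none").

States satisfying ¬c → AF (¬d → c): {n1, n3, n4}.
States satisfying AG (¬c → AF (¬d → c)): {n1, n3, n4}.

{n1, n3, n4}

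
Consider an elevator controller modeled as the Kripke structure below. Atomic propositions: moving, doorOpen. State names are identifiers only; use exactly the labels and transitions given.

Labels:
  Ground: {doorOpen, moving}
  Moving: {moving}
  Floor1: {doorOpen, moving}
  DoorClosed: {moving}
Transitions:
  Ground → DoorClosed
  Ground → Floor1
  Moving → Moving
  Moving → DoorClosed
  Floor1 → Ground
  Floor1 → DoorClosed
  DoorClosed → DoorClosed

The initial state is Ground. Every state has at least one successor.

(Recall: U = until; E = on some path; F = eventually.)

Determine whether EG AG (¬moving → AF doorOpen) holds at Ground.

States satisfying AG (¬moving → AF doorOpen): {Ground, Moving, Floor1, DoorClosed}.
States satisfying EG AG (¬moving → AF doorOpen): {Ground, Moving, Floor1, DoorClosed}.
Ground ∈ Sat(EG AG (¬moving → AF doorOpen)).

Yes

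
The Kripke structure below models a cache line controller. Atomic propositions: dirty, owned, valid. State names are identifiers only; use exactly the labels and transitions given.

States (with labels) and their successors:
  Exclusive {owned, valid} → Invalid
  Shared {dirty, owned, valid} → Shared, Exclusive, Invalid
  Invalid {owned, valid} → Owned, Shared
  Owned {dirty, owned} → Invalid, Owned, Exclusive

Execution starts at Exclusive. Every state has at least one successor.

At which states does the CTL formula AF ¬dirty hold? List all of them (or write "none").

States satisfying ¬dirty: {Exclusive, Invalid}.
States satisfying AF ¬dirty: {Exclusive, Invalid}.

{Exclusive, Invalid}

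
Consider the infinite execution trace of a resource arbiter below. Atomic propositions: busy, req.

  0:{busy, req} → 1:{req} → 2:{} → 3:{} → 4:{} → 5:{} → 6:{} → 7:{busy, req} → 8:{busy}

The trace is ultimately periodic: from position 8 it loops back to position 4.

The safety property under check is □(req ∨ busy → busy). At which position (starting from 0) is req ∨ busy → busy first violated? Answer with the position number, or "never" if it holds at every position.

1

Check req ∨ busy → busy at each position in order: 0 ✓.
At position 1 the labels are {req}, so req ∨ busy → busy is false there. This is the first violation.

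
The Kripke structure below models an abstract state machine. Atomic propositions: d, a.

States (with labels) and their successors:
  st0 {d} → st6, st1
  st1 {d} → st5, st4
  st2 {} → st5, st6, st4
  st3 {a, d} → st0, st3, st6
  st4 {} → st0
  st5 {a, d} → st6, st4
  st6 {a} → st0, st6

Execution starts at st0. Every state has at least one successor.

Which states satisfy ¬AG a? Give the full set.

{st0, st1, st2, st3, st4, st5, st6}

States satisfying a: {st3, st5, st6}.
States satisfying AG a: ∅.
States satisfying ¬AG a: {st0, st1, st2, st3, st4, st5, st6}.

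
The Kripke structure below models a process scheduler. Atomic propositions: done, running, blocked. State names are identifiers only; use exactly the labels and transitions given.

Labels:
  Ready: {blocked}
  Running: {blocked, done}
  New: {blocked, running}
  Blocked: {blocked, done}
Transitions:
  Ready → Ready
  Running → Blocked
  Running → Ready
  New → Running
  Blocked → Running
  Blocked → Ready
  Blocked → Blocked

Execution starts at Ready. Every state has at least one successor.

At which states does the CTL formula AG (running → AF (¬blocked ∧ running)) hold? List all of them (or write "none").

States satisfying running → AF (¬blocked ∧ running): {Ready, Running, Blocked}.
States satisfying AG (running → AF (¬blocked ∧ running)): {Ready, Running, Blocked}.

{Ready, Running, Blocked}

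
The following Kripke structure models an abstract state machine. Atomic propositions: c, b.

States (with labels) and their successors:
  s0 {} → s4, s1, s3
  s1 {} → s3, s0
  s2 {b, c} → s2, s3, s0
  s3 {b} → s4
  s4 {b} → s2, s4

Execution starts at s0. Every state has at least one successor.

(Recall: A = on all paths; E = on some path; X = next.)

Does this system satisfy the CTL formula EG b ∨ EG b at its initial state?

Violated

States satisfying b: {s2, s3, s4}.
States satisfying EG b: {s2, s3, s4}.
States satisfying EG b ∨ EG b: {s2, s3, s4}.
s0 ∉ Sat(EG b ∨ EG b).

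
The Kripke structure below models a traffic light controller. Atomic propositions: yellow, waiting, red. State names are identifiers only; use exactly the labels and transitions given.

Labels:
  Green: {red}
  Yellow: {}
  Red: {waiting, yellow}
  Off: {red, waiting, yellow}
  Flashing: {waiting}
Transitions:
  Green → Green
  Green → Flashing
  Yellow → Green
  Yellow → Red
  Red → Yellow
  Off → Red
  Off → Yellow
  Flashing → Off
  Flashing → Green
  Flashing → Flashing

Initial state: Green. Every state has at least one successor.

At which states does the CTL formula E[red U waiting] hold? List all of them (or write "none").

States satisfying red: {Green, Off}.
States satisfying waiting: {Red, Off, Flashing}.
States satisfying E[red U waiting]: {Green, Red, Off, Flashing}.

{Green, Red, Off, Flashing}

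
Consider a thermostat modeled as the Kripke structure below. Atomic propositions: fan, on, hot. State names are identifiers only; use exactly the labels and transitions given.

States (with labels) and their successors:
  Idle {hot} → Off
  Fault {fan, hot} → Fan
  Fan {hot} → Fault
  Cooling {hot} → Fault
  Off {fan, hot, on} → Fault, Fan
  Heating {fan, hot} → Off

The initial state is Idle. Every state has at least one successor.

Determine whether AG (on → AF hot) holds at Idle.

Satisfied

States satisfying on → AF hot: {Idle, Fault, Fan, Cooling, Off, Heating}.
States satisfying AG (on → AF hot): {Idle, Fault, Fan, Cooling, Off, Heating}.
Every state reachable from Idle satisfies on → AF hot.
Idle ∈ Sat(AG (on → AF hot)).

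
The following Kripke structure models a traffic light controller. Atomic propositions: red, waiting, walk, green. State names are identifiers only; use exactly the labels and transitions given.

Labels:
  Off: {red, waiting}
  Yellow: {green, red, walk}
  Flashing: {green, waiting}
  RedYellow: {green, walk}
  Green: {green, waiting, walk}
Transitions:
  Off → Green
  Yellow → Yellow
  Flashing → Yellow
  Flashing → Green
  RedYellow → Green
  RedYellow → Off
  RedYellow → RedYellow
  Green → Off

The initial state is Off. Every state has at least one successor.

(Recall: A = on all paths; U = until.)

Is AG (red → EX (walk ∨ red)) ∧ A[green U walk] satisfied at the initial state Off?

States satisfying red → EX (walk ∨ red): {Off, Yellow, Flashing, RedYellow, Green}.
States satisfying AG (red → EX (walk ∨ red)): {Off, Yellow, Flashing, RedYellow, Green}.
States satisfying green: {Yellow, Flashing, RedYellow, Green}.
States satisfying walk: {Yellow, RedYellow, Green}.
States satisfying A[green U walk]: {Yellow, Flashing, RedYellow, Green}.
States satisfying AG (red → EX (walk ∨ red)) ∧ A[green U walk]: {Yellow, Flashing, RedYellow, Green}.
Off ∉ Sat(AG (red → EX (walk ∨ red)) ∧ A[green U walk]).

No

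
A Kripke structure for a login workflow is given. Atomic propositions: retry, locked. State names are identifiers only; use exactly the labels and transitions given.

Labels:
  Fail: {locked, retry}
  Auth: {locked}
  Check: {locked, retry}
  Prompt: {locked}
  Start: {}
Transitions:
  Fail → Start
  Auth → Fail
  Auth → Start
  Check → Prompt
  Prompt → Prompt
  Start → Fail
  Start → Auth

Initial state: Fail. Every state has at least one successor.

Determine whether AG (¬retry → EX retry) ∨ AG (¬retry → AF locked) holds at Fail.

Holds

States satisfying ¬retry → EX retry: {Fail, Auth, Check, Start}.
States satisfying AG (¬retry → EX retry): {Fail, Auth, Start}.
States satisfying ¬retry → AF locked: {Fail, Auth, Check, Prompt, Start}.
States satisfying AG (¬retry → AF locked): {Fail, Auth, Check, Prompt, Start}.
States satisfying AG (¬retry → EX retry) ∨ AG (¬retry → AF locked): {Fail, Auth, Check, Prompt, Start}.
Fail ∈ Sat(AG (¬retry → EX retry) ∨ AG (¬retry → AF locked)).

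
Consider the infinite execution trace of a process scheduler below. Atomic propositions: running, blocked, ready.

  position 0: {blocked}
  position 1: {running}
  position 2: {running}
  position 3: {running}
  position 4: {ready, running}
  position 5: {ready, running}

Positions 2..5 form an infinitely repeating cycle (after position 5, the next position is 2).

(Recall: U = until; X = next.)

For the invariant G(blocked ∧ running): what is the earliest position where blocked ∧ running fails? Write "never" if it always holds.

At position 0 the labels are {blocked}, so blocked ∧ running is false there. This is the first violation.

0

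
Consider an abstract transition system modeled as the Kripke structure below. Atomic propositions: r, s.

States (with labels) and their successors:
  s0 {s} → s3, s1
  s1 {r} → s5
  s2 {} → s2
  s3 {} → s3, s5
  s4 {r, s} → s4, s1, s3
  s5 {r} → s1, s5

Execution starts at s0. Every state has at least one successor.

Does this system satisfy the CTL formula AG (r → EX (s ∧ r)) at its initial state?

States satisfying r → EX (s ∧ r): {s0, s2, s3, s4}.
States satisfying AG (r → EX (s ∧ r)): {s2}.
s1 is reachable from s0 and violates r → EX (s ∧ r), so AG fails at s0.
s0 ∉ Sat(AG (r → EX (s ∧ r))).

No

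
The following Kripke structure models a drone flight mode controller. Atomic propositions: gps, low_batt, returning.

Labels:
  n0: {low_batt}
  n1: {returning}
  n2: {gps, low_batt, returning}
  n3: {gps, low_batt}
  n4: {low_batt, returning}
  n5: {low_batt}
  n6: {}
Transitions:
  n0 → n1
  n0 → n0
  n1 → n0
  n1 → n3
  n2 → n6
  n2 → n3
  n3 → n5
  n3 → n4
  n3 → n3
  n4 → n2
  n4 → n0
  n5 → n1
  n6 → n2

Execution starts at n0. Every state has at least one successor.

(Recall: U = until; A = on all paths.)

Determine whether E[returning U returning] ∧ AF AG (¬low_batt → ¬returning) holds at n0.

Violated

States satisfying returning: {n1, n2, n4}.
States satisfying E[returning U returning]: {n1, n2, n4}.
States satisfying AG (¬low_batt → ¬returning): ∅.
States satisfying AF AG (¬low_batt → ¬returning): ∅.
States satisfying E[returning U returning] ∧ AF AG (¬low_batt → ¬returning): ∅.
n0 ∉ Sat(E[returning U returning] ∧ AF AG (¬low_batt → ¬returning)).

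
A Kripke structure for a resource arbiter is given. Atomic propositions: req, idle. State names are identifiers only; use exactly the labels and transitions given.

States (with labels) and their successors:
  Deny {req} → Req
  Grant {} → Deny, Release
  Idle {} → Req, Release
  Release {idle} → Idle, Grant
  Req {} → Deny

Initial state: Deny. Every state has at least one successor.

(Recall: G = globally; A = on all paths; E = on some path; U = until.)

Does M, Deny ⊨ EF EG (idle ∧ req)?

No

States satisfying EG (idle ∧ req): ∅.
States satisfying EF EG (idle ∧ req): ∅.
No suitable path/successor from Deny witnesses the formula.
Deny ∉ Sat(EF EG (idle ∧ req)).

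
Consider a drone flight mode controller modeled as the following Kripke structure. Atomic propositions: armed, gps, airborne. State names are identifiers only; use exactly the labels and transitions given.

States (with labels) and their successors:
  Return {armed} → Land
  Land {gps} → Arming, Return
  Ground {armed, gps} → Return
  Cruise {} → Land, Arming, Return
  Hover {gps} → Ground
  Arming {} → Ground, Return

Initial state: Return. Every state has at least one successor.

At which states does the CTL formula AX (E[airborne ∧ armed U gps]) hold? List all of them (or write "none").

States satisfying E[airborne ∧ armed U gps]: {Land, Ground, Hover}.
States satisfying AX (E[airborne ∧ armed U gps]): {Return, Hover}.

{Return, Hover}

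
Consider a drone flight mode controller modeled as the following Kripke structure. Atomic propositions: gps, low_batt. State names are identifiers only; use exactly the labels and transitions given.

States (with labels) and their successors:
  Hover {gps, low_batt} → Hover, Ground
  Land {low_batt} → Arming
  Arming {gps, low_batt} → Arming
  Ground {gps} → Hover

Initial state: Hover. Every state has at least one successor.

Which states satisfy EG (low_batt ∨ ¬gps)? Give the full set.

States satisfying low_batt ∨ ¬gps: {Hover, Land, Arming}.
States satisfying EG (low_batt ∨ ¬gps): {Hover, Land, Arming}.

{Hover, Land, Arming}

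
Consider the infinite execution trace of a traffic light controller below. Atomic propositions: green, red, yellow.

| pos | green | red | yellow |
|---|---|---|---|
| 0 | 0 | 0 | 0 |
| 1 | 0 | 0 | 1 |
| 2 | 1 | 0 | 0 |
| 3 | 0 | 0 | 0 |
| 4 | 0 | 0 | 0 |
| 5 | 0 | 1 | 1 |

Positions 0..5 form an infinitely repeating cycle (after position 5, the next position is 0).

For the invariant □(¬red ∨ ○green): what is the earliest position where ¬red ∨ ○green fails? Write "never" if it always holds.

5

Check ¬red ∨ ○green at each position in order: 0 ✓, 1 ✓, 2 ✓, 3 ✓, 4 ✓.
At position 5 the labels are {red, yellow} and the next position 0 has {}, so ¬red ∨ ○green is false there. This is the first violation.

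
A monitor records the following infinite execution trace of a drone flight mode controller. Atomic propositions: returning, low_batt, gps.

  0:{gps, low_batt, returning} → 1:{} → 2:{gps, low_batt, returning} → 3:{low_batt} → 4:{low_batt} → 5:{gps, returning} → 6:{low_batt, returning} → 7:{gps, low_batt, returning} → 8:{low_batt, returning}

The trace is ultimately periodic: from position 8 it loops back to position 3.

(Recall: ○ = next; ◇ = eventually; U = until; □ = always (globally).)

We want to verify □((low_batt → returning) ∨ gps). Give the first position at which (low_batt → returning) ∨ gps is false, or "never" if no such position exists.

3

Check (low_batt → returning) ∨ gps at each position in order: 0 ✓, 1 ✓, 2 ✓.
At position 3 the labels are {low_batt}, so (low_batt → returning) ∨ gps is false there. This is the first violation.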